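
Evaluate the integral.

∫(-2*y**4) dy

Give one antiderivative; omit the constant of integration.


Answer: -2*y**5/5.


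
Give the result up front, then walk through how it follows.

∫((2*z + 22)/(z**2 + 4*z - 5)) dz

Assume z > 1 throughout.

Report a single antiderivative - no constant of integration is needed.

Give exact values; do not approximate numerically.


The answer is 4*log(z - 1) - 2*log(z + 5).
Step 1. Decompose ∫((2*z + 22)/(z**2 + 4*z - 5)) dz by partial fractions, (2*z + 22)/(z**2 + 4*z - 5) = -2/(z + 5) + 4/(z - 1): now ∫(4/(z - 1)) dz + ∫(-2/(z + 5)) dz.
Step 2. Evaluate the standard form [assuming z > -5]: now -2*log(z + 5) + ∫(4/(z - 1)) dz.
Step 3. Evaluate the standard form [assuming z > 1]: now 4*log(z - 1) - 2*log(z + 5).
Answer: 4*log(z - 1) - 2*log(z + 5).


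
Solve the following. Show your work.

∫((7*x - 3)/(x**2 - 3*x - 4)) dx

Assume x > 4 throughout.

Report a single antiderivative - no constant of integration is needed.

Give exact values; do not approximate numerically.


Step 1. Decompose ∫((7*x - 3)/(x**2 - 3*x - 4)) dx by partial fractions, (7*x - 3)/(x**2 - 3*x - 4) = 2/(x + 1) + 5/(x - 4): now ∫(5/(x - 4)) dx + ∫(2/(x + 1)) dx.
Step 2. Evaluate the standard form [assuming x > -1]: now 2*log(x + 1) + ∫(5/(x - 4)) dx.
Step 3. Evaluate the standard form [assuming x > 4]: now 5*log(x - 4) + 2*log(x + 1).
Answer: 5*log(x - 4) + 2*log(x + 1).


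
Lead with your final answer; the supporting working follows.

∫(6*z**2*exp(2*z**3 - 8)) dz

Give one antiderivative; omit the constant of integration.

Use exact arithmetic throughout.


The answer is exp(2*z**3 - 8).
Step 1. Substitute u = z**3 - 4, turning ∫(6*z**2*exp(2*z**3 - 8)) dz into ∫(2*exp(2*u)) du: now ∫(2*exp(2*u)) du.
Step 2. Evaluate the standard form: now exp(2*u).
Step 3. Substitute back u = z**3 - 4: now exp(2*z**3 - 8).
Answer: exp(2*z**3 - 8).


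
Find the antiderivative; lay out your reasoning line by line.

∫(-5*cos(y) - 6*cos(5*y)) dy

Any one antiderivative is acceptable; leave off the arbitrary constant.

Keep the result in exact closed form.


Step 1. Rewrite: now ∫(-5*cos(y)) dy + ∫(-6*cos(5*y)) dy.
Step 2. Evaluate the standard form: now -6*sin(5*y)/5 + ∫(-5*cos(y)) dy.
Step 3. Evaluate the standard form: now -5*sin(y) - 6*sin(5*y)/5.
Answer: -5*sin(y) - 6*sin(5*y)/5.


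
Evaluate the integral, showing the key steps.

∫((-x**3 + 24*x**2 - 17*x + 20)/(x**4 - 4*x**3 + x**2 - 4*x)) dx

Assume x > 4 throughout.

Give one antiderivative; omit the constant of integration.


Step 1. Decompose ∫((-x**3 + 24*x**2 - 17*x + 20)/(x**4 - 4*x**3 + x**2 - 4*x)) dx by partial fractions, (-x**3 + 24*x**2 - 17*x + 20)/(x**4 - 4*x**3 + x**2 - 4*x) = 4/(x**2 + 1) + 4/(x - 4) - 5/x: now ∫(-5/x) dx + ∫(4/(x - 4)) dx + ∫(4/(x**2 + 1)) dx.
Step 2. Evaluate the standard form [assuming x > 0]: now -5*log(x) + ∫(4/(x - 4)) dx + ∫(4/(x**2 + 1)) dx.
Step 3. Evaluate the standard form [assuming x > 4]: now -5*log(x) + 4*log(x - 4) + ∫(4/(x**2 + 1)) dx.
Step 4. Evaluate the standard form: now -5*log(x) + 4*log(x - 4) + 4*atan(x).
Answer: -5*log(x) + 4*log(x - 4) + 4*atan(x).


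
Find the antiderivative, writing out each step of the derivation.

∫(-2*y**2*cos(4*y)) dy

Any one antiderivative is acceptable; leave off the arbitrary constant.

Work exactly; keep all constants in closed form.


Step 1. Integrate ∫(-2*y**2*cos(4*y)) dy by parts with u = y**2, dv = (-2*cos(4*y)) dy, so v = -sin(4*y)/2: now -y**2*sin(4*y)/2 + ∫(y*sin(4*y)) dy.
Step 2. Integrate ∫(y*sin(4*y)) dy by parts with u = y, dv = (sin(4*y)) dy, so v = -cos(4*y)/4: now -y**2*sin(4*y)/2 - y*cos(4*y)/4 + ∫(cos(4*y)/4) dy.
Step 3. Evaluate the standard form: now -y**2*sin(4*y)/2 - y*cos(4*y)/4 + sin(4*y)/16.
Answer: -y**2*sin(4*y)/2 - y*cos(4*y)/4 + sin(4*y)/16.


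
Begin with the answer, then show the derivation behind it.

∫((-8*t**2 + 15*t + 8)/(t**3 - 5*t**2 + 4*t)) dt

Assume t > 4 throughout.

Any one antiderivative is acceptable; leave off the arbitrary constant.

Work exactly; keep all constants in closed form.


The answer is 2*log(t) - 5*log(t - 4) - 5*log(t - 1).
Step 1. Decompose ∫((-8*t**2 + 15*t + 8)/(t**3 - 5*t**2 + 4*t)) dt by partial fractions, (-8*t**2 + 15*t + 8)/(t**3 - 5*t**2 + 4*t) = -5/(t - 1) - 5/(t - 4) + 2/t: now ∫(2/t) dt + ∫(-5/(t - 4)) dt + ∫(-5/(t - 1)) dt.
Step 2. Evaluate the standard form [assuming t > 1]: now -5*log(t - 1) + ∫(2/t) dt + ∫(-5/(t - 4)) dt.
Step 3. Evaluate the standard form [assuming t > 0]: now 2*log(t) - 5*log(t - 1) + ∫(-5/(t - 4)) dt.
Step 4. Evaluate the standard form [assuming t > 4]: now 2*log(t) - 5*log(t - 4) - 5*log(t - 1).
Answer: 2*log(t) - 5*log(t - 4) - 5*log(t - 1).


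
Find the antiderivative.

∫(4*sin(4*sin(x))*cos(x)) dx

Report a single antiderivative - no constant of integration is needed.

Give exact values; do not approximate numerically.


Answer: -cos(4*sin(x)).


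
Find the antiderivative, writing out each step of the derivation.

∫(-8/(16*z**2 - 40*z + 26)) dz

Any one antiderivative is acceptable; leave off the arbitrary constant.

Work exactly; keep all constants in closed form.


Step 1. Substitute u = 4*z - 5, turning ∫(-8/(16*z**2 - 40*z + 26)) dz into ∫(-2/(u**2 + 1)) du: now ∫(-2/(u**2 + 1)) du.
Step 2. Evaluate the standard form: now -2*atan(u).
Step 3. Substitute back u = 4*z - 5: now -2*atan(4*z - 5).
Answer: -2*atan(4*z - 5).


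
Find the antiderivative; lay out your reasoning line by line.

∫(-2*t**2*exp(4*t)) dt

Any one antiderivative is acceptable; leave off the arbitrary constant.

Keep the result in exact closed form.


Step 1. Integrate ∫(-2*t**2*exp(4*t)) dt by parts with u = t**2, dv = (-2*exp(4*t)) dt, so v = -exp(4*t)/2: now -t**2*exp(4*t)/2 + ∫(t*exp(4*t)) dt.
Step 2. Integrate ∫(t*exp(4*t)) dt by parts with u = t, dv = (exp(4*t)) dt, so v = exp(4*t)/4: now -t**2*exp(4*t)/2 + t*exp(4*t)/4 + ∫(-exp(4*t)/4) dt.
Step 3. Evaluate the standard form: now -t**2*exp(4*t)/2 + t*exp(4*t)/4 - exp(4*t)/16.
Answer: -t**2*exp(4*t)/2 + t*exp(4*t)/4 - exp(4*t)/16.


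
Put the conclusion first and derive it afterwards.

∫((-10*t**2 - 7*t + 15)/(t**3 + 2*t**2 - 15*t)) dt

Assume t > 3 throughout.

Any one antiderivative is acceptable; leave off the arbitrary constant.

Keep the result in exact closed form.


The answer is -log(t) - 4*log(t - 3) - 5*log(t + 5).
Step 1. Decompose ∫((-10*t**2 - 7*t + 15)/(t**3 + 2*t**2 - 15*t)) dt by partial fractions, (-10*t**2 - 7*t + 15)/(t**3 + 2*t**2 - 15*t) = -5/(t + 5) - 4/(t - 3) - 1/t: now ∫(-1/t) dt + ∫(-4/(t - 3)) dt + ∫(-5/(t + 5)) dt.
Step 2. Evaluate the standard form [assuming t > 0]: now -log(t) + ∫(-4/(t - 3)) dt + ∫(-5/(t + 5)) dt.
Step 3. Evaluate the standard form [assuming t > 3]: now -log(t) - 4*log(t - 3) + ∫(-5/(t + 5)) dt.
Step 4. Evaluate the standard form [assuming t > -5]: now -log(t) - 4*log(t - 3) - 5*log(t + 5).
Answer: -log(t) - 4*log(t - 3) - 5*log(t + 5).


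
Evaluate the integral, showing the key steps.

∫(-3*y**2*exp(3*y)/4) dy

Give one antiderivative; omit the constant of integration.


Step 1. Integrate ∫(-3*y**2*exp(3*y)/4) dy by parts with u = y**2, dv = (-3*exp(3*y)/4) dy, so v = -exp(3*y)/4: now -y**2*exp(3*y)/4 + ∫(y*exp(3*y)/2) dy.
Step 2. Integrate ∫(y*exp(3*y)/2) dy by parts with u = y, dv = (exp(3*y)/2) dy, so v = exp(3*y)/6: now -y**2*exp(3*y)/4 + y*exp(3*y)/6 + ∫(-exp(3*y)/6) dy.
Step 3. Evaluate the standard form: now -y**2*exp(3*y)/4 + y*exp(3*y)/6 - exp(3*y)/18.
Answer: -y**2*exp(3*y)/4 + y*exp(3*y)/6 - exp(3*y)/18.


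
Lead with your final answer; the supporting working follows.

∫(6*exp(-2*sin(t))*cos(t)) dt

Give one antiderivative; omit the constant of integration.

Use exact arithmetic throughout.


The answer is -3*exp(-2*sin(t)).
Step 1. Substitute u = sin(t), turning ∫(6*exp(-2*sin(t))*cos(t)) dt into ∫(6*exp(-2*u)) du: now ∫(6*exp(-2*u)) du.
Step 2. Evaluate the standard form: now -3*exp(-2*u).
Step 3. Substitute back u = sin(t): now -3*exp(-2*sin(t)).
Answer: -3*exp(-2*sin(t)).


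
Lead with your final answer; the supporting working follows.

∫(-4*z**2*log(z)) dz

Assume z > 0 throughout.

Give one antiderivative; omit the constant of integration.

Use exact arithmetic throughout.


The answer is -4*z**3*log(z)/3 + 4*z**3/9.
Step 1. Integrate ∫(-4*z**2*log(z)) dz by parts with u = log(z), dv = (-4*z**2) dz, so v = -4*z**3/3 [assuming z > 0]: now -4*z**3*log(z)/3 + ∫(4*z**2/3) dz.
Step 2. Evaluate the standard form: now -4*z**3*log(z)/3 + 4*z**3/9.
Answer: -4*z**3*log(z)/3 + 4*z**3/9.


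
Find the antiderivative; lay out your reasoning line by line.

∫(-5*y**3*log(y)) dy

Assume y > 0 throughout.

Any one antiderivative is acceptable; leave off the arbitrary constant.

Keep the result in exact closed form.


Step 1. Integrate ∫(-5*y**3*log(y)) dy by parts with u = log(y), dv = (-5*y**3) dy, so v = -5*y**4/4 [assuming y > 0]: now -5*y**4*log(y)/4 + ∫(5*y**3/4) dy.
Step 2. Evaluate the standard form: now -5*y**4*log(y)/4 + 5*y**4/16.
Answer: -5*y**4*log(y)/4 + 5*y**4/16.


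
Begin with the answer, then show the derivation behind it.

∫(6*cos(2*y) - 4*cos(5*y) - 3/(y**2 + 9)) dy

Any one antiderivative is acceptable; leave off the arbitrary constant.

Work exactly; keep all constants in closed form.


The answer is 3*sin(2*y) - 4*sin(5*y)/5 - atan(y/3).
Step 1. Rewrite: now ∫(-3/(y**2 + 9)) dy + ∫(6*cos(2*y)) dy + ∫(-4*cos(5*y)) dy.
Step 2. Evaluate the standard form: now -4*sin(5*y)/5 + ∫(-3/(y**2 + 9)) dy + ∫(6*cos(2*y)) dy.
Step 3. Evaluate the standard form: now -4*sin(5*y)/5 - atan(y/3) + ∫(6*cos(2*y)) dy.
Step 4. Evaluate the standard form: now 3*sin(2*y) - 4*sin(5*y)/5 - atan(y/3).
Answer: 3*sin(2*y) - 4*sin(5*y)/5 - atan(y/3).


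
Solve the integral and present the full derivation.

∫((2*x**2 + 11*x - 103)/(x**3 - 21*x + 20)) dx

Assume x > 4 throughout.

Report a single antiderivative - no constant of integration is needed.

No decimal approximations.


Step 1. Decompose ∫((2*x**2 + 11*x - 103)/(x**3 - 21*x + 20)) dx by partial fractions, (2*x**2 + 11*x - 103)/(x**3 - 21*x + 20) = -2/(x + 5) + 5/(x - 1) - 1/(x - 4): now ∫(-1/(x - 4)) dx + ∫(5/(x - 1)) dx + ∫(-2/(x + 5)) dx.
Step 2. Evaluate the standard form [assuming x > -5]: now -2*log(x + 5) + ∫(-1/(x - 4)) dx + ∫(5/(x - 1)) dx.
Step 3. Evaluate the standard form [assuming x > 4]: now -log(x - 4) - 2*log(x + 5) + ∫(5/(x - 1)) dx.
Step 4. Evaluate the standard form [assuming x > 1]: now -log(x - 4) + 5*log(x - 1) - 2*log(x + 5).
Answer: -log(x - 4) + 5*log(x - 1) - 2*log(x + 5).


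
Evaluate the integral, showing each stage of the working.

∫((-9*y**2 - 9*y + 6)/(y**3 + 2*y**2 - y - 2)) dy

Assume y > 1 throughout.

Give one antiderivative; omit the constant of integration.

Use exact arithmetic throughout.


Step 1. Decompose ∫((-9*y**2 - 9*y + 6)/(y**3 + 2*y**2 - y - 2)) dy by partial fractions, (-9*y**2 - 9*y + 6)/(y**3 + 2*y**2 - y - 2) = -4/(y + 2) - 3/(y + 1) - 2/(y - 1): now ∫(-2/(y - 1)) dy + ∫(-3/(y + 1)) dy + ∫(-4/(y + 2)) dy.
Step 2. Evaluate the standard form [assuming y > -1]: now -3*log(y + 1) + ∫(-2/(y - 1)) dy + ∫(-4/(y + 2)) dy.
Step 3. Evaluate the standard form [assuming y > 1]: now -2*log(y - 1) - 3*log(y + 1) + ∫(-4/(y + 2)) dy.
Step 4. Evaluate the standard form [assuming y > -2]: now -2*log(y - 1) - 3*log(y + 1) - 4*log(y + 2).
Answer: -2*log(y - 1) - 3*log(y + 1) - 4*log(y + 2).


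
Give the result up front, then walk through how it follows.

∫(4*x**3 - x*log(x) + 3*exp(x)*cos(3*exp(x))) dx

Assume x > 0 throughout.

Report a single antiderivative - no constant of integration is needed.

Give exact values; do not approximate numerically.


The answer is x**4 - x**2*log(x)/2 + x**2/4 + sin(3*exp(x)).
Step 1. Rewrite: now ∫(4*x**3) dx + ∫(-x*log(x)) dx + ∫(3*exp(x)*cos(3*exp(x))) dx.
Step 2. Evaluate the standard form: now x**4 + ∫(-x*log(x)) dx + ∫(3*exp(x)*cos(3*exp(x))) dx.
Step 3. Integrate ∫(-x*log(x)) dx by parts with u = log(x), dv = (-x) dx, so v = -x**2/2 [assuming x > 0]: now x**4 - x**2*log(x)/2 + ∫(x/2) dx + ∫(3*exp(x)*cos(3*exp(x))) dx.
Step 4. Evaluate the standard form: now x**4 - x**2*log(x)/2 + x**2/4 + ∫(3*exp(x)*cos(3*exp(x))) dx.
Step 5. Substitute u = exp(x), turning ∫(3*exp(x)*cos(3*exp(x))) dx into ∫(3*cos(3*u)) du: now x**4 - x**2*log(x)/2 + x**2/4 + ∫(3*cos(3*u)) du.
Step 6. Evaluate the standard form: now x**4 - x**2*log(x)/2 + x**2/4 + sin(3*u).
Step 7. Substitute back u = exp(x): now x**4 - x**2*log(x)/2 + x**2/4 + sin(3*exp(x)).
Answer: x**4 - x**2*log(x)/2 + x**2/4 + sin(3*exp(x)).


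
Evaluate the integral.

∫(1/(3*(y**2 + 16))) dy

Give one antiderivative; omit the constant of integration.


Answer: atan(y/4)/12.


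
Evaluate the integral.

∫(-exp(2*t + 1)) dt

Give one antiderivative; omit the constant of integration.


Answer: -exp(2*t + 1)/2.


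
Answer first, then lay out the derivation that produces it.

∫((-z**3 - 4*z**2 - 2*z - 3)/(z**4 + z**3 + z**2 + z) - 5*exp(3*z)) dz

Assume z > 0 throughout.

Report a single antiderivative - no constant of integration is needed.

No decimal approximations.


The answer is -5*exp(3*z)/3 - 3*log(z) + 2*log(z + 1) - atan(z).
Step 1. Rewrite: now ∫((-z**3 - 4*z**2 - 2*z - 3)/(z**4 + z**3 + z**2 + z)) dz + ∫(-5*exp(3*z)) dz.
Step 2. Decompose ∫((-z**3 - 4*z**2 - 2*z - 3)/(z**4 + z**3 + z**2 + z)) dz by partial fractions, (-z**3 - 4*z**2 - 2*z - 3)/(z**4 + z**3 + z**2 + z) = -1/(z**2 + 1) + 2/(z + 1) - 3/z: now ∫(-3/z) dz + ∫(2/(z + 1)) dz + ∫(-1/(z**2 + 1)) dz + ∫(-5*exp(3*z)) dz.
Step 3. Evaluate the standard form [assuming z > -1]: now 2*log(z + 1) + ∫(-3/z) dz + ∫(-1/(z**2 + 1)) dz + ∫(-5*exp(3*z)) dz.
Step 4. Evaluate the standard form [assuming z > 0]: now -3*log(z) + 2*log(z + 1) + ∫(-1/(z**2 + 1)) dz + ∫(-5*exp(3*z)) dz.
Step 5. Evaluate the standard form: now -3*log(z) + 2*log(z + 1) - atan(z) + ∫(-5*exp(3*z)) dz.
Step 6. Evaluate the standard form: now -5*exp(3*z)/3 - 3*log(z) + 2*log(z + 1) - atan(z).
Answer: -5*exp(3*z)/3 - 3*log(z) + 2*log(z + 1) - atan(z).


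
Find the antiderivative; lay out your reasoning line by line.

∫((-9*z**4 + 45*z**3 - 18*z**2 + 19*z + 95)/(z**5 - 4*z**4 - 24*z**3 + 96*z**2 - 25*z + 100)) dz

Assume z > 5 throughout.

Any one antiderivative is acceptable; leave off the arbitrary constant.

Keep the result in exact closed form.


Step 1. Decompose ∫((-9*z**4 + 45*z**3 - 18*z**2 + 19*z + 95)/(z**5 - 4*z**4 - 24*z**3 + 96*z**2 - 25*z + 100)) dz by partial fractions, (-9*z**4 + 45*z**3 - 18*z**2 + 19*z + 95)/(z**5 - 4*z**4 - 24*z**3 + 96*z**2 - 25*z + 100) = 1/(z**2 + 1) - 5/(z + 5) - 3/(z - 4) - 1/(z - 5): now ∫(-1/(z - 5)) dz + ∫(-3/(z - 4)) dz + ∫(-5/(z + 5)) dz + ∫(1/(z**2 + 1)) dz.
Step 2. Evaluate the standard form [assuming z > -5]: now -5*log(z + 5) + ∫(-1/(z - 5)) dz + ∫(-3/(z - 4)) dz + ∫(1/(z**2 + 1)) dz.
Step 3. Evaluate the standard form [assuming z > 5]: now -log(z - 5) - 5*log(z + 5) + ∫(-3/(z - 4)) dz + ∫(1/(z**2 + 1)) dz.
Step 4. Evaluate the standard form [assuming z > 4]: now -log(z - 5) - 3*log(z - 4) - 5*log(z + 5) + ∫(1/(z**2 + 1)) dz.
Step 5. Evaluate the standard form: now -log(z - 5) - 3*log(z - 4) - 5*log(z + 5) + atan(z).
Answer: -log(z - 5) - 3*log(z - 4) - 5*log(z + 5) + atan(z).


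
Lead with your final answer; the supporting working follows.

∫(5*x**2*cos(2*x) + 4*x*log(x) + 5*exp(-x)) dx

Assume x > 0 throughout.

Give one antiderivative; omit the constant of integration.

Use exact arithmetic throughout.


The answer is 2*x**2*log(x) + 5*x**2*sin(2*x)/2 - x**2 + 5*x*cos(2*x)/2 - 5*sin(2*x)/4 - 5*exp(-x).
Step 1. Rewrite: now ∫(4*x*log(x)) dx + ∫(5*x**2*cos(2*x)) dx + ∫(5*exp(-x)) dx.
Step 2. Integrate ∫(5*x**2*cos(2*x)) dx by parts with u = x**2, dv = (5*cos(2*x)) dx, so v = 5*sin(2*x)/2: now 5*x**2*sin(2*x)/2 + ∫(4*x*log(x)) dx + ∫(-5*x*sin(2*x)) dx + ∫(5*exp(-x)) dx.
Step 3. Integrate ∫(-5*x*sin(2*x)) dx by parts with u = x, dv = (-5*sin(2*x)) dx, so v = 5*cos(2*x)/2: now 5*x**2*sin(2*x)/2 + 5*x*cos(2*x)/2 + ∫(4*x*log(x)) dx + ∫(5*exp(-x)) dx + ∫(-5*cos(2*x)/2) dx.
Step 4. Evaluate the standard form: now 5*x**2*sin(2*x)/2 + 5*x*cos(2*x)/2 - 5*sin(2*x)/4 + ∫(4*x*log(x)) dx + ∫(5*exp(-x)) dx.
Step 5. Evaluate the standard form: now 5*x**2*sin(2*x)/2 + 5*x*cos(2*x)/2 - 5*sin(2*x)/4 + ∫(4*x*log(x)) dx - 5*exp(-x).
Step 6. Integrate ∫(4*x*log(x)) dx by parts with u = log(x), dv = (4*x) dx, so v = 2*x**2 [assuming x > 0]: now 2*x**2*log(x) + 5*x**2*sin(2*x)/2 + 5*x*cos(2*x)/2 - 5*sin(2*x)/4 + ∫(-2*x) dx - 5*exp(-x).
Step 7. Evaluate the standard form: now 2*x**2*log(x) + 5*x**2*sin(2*x)/2 - x**2 + 5*x*cos(2*x)/2 - 5*sin(2*x)/4 - 5*exp(-x).
Answer: 2*x**2*log(x) + 5*x**2*sin(2*x)/2 - x**2 + 5*x*cos(2*x)/2 - 5*sin(2*x)/4 - 5*exp(-x).


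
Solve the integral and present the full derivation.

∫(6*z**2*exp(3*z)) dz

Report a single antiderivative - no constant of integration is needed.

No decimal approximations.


Step 1. Integrate ∫(6*z**2*exp(3*z)) dz by parts with u = z**2, dv = (6*exp(3*z)) dz, so v = 2*exp(3*z): now 2*z**2*exp(3*z) + ∫(-4*z*exp(3*z)) dz.
Step 2. Integrate ∫(-4*z*exp(3*z)) dz by parts with u = z, dv = (-4*exp(3*z)) dz, so v = -4*exp(3*z)/3: now 2*z**2*exp(3*z) - 4*z*exp(3*z)/3 + ∫(4*exp(3*z)/3) dz.
Step 3. Evaluate the standard form: now 2*z**2*exp(3*z) - 4*z*exp(3*z)/3 + 4*exp(3*z)/9.
Answer: 2*z**2*exp(3*z) - 4*z*exp(3*z)/3 + 4*exp(3*z)/9.


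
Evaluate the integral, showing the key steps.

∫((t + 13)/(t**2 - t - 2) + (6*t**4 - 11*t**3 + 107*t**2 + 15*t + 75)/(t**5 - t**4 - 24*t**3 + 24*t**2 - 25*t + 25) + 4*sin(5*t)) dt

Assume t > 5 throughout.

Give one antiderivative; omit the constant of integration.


Step 1. Rewrite: now ∫((t + 13)/(t**2 - t - 2)) dt + ∫((6*t**4 - 11*t**3 + 107*t**2 + 15*t + 75)/(t**5 - t**4 - 24*t**3 + 24*t**2 - 25*t + 25)) dt + ∫(4*sin(5*t)) dt.
Step 2. Evaluate the standard form: now -4*cos(5*t)/5 + ∫((t + 13)/(t**2 - t - 2)) dt + ∫((6*t**4 - 11*t**3 + 107*t**2 + 15*t + 75)/(t**5 - t**4 - 24*t**3 + 24*t**2 - 25*t + 25)) dt.
Step 3. Decompose ∫((t + 13)/(t**2 - t - 2)) dt by partial fractions, (t + 13)/(t**2 - t - 2) = -4/(t + 1) + 5/(t - 2): now -4*cos(5*t)/5 + ∫((6*t**4 - 11*t**3 + 107*t**2 + 15*t + 75)/(t**5 - t**4 - 24*t**3 + 24*t**2 - 25*t + 25)) dt + ∫(5/(t - 2)) dt + ∫(-4/(t + 1)) dt.
Step 4. Evaluate the standard form [assuming t > -1]: now -4*log(t + 1) - 4*cos(5*t)/5 + ∫((6*t**4 - 11*t**3 + 107*t**2 + 15*t + 75)/(t**5 - t**4 - 24*t**3 + 24*t**2 - 25*t + 25)) dt + ∫(5/(t - 2)) dt.
Step 5. Evaluate the standard form [assuming t > 2]: now 5*log(t - 2) - 4*log(t + 1) - 4*cos(5*t)/5 + ∫((6*t**4 - 11*t**3 + 107*t**2 + 15*t + 75)/(t**5 - t**4 - 24*t**3 + 24*t**2 - 25*t + 25)) dt.
Step 6. Decompose ∫((6*t**4 - 11*t**3 + 107*t**2 + 15*t + 75)/(t**5 - t**4 - 24*t**3 + 24*t**2 - 25*t + 25)) dt by partial fractions, (6*t**4 - 11*t**3 + 107*t**2 + 15*t + 75)/(t**5 - t**4 - 24*t**3 + 24*t**2 - 25*t + 25) = -1/(t**2 + 1) + 5/(t + 5) - 4/(t - 1) + 5/(t - 5): now 5*log(t - 2) - 4*log(t + 1) - 4*cos(5*t)/5 + ∫(5/(t - 5)) dt + ∫(-4/(t - 1)) dt + ∫(5/(t + 5)) dt + ∫(-1/(t**2 + 1)) dt.
Step 7. Evaluate the standard form [assuming t > -5]: now 5*log(t - 2) - 4*log(t + 1) + 5*log(t + 5) - 4*cos(5*t)/5 + ∫(5/(t - 5)) dt + ∫(-4/(t - 1)) dt + ∫(-1/(t**2 + 1)) dt.
Step 8. Evaluate the standard form [assuming t > 1]: now 5*log(t - 2) - 4*log(t - 1) - 4*log(t + 1) + 5*log(t + 5) - 4*cos(5*t)/5 + ∫(5/(t - 5)) dt + ∫(-1/(t**2 + 1)) dt.
Step 9. Evaluate the standard form [assuming t > 5]: now 5*log(t - 5) + 5*log(t - 2) - 4*log(t - 1) - 4*log(t + 1) + 5*log(t + 5) - 4*cos(5*t)/5 + ∫(-1/(t**2 + 1)) dt.
Step 10. Evaluate the standard form: now 5*log(t - 5) + 5*log(t - 2) - 4*log(t - 1) - 4*log(t + 1) + 5*log(t + 5) - 4*cos(5*t)/5 - atan(t).
Answer: 5*log(t - 5) + 5*log(t - 2) - 4*log(t - 1) - 4*log(t + 1) + 5*log(t + 5) - 4*cos(5*t)/5 - atan(t).


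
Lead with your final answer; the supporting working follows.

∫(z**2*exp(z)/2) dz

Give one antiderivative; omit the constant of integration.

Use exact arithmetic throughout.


The answer is z**2*exp(z)/2 - z*exp(z) + exp(z).
Step 1. Integrate ∫(z**2*exp(z)/2) dz by parts with u = z**2, dv = (exp(z)/2) dz, so v = exp(z)/2: now z**2*exp(z)/2 + ∫(-z*exp(z)) dz.
Step 2. Integrate ∫(-z*exp(z)) dz by parts with u = z, dv = (-exp(z)) dz, so v = -exp(z): now z**2*exp(z)/2 - z*exp(z) + ∫(exp(z)) dz.
Step 3. Evaluate the standard form: now z**2*exp(z)/2 - z*exp(z) + exp(z).
Answer: z**2*exp(z)/2 - z*exp(z) + exp(z).


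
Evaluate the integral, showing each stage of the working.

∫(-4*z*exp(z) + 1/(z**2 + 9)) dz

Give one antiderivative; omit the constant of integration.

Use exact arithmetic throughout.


Step 1. Rewrite: now ∫(-4*z*exp(z)) dz + ∫(1/(z**2 + 9)) dz.
Step 2. Evaluate the standard form: now atan(z/3)/3 + ∫(-4*z*exp(z)) dz.
Step 3. Integrate ∫(-4*z*exp(z)) dz by parts with u = z, dv = (-4*exp(z)) dz, so v = -4*exp(z): now -4*z*exp(z) + atan(z/3)/3 + ∫(4*exp(z)) dz.
Step 4. Evaluate the standard form: now -4*z*exp(z) + 4*exp(z) + atan(z/3)/3.
Answer: -4*z*exp(z) + 4*exp(z) + atan(z/3)/3.


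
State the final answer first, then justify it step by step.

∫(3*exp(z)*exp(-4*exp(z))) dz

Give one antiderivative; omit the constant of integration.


The answer is -3*exp(-4*exp(z))/4.
Step 1. Substitute u = exp(z), turning ∫(3*exp(z)*exp(-4*exp(z))) dz into ∫(3*exp(-4*u)) du: now ∫(3*exp(-4*u)) du.
Step 2. Evaluate the standard form: now -3*exp(-4*u)/4.
Step 3. Substitute back u = exp(z): now -3*exp(-4*exp(z))/4.
Answer: -3*exp(-4*exp(z))/4.


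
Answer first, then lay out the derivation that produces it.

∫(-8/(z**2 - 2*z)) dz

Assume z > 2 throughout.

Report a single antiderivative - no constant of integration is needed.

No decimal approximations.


The answer is 4*log(z) - 4*log(z - 2).
Step 1. Decompose ∫(-8/(z**2 - 2*z)) dz by partial fractions, -8/(z**2 - 2*z) = -4/(z - 2) + 4/z: now ∫(4/z) dz + ∫(-4/(z - 2)) dz.
Step 2. Evaluate the standard form [assuming z > 2]: now -4*log(z - 2) + ∫(4/z) dz.
Step 3. Evaluate the standard form [assuming z > 0]: now 4*log(z) - 4*log(z - 2).
Answer: 4*log(z) - 4*log(z - 2).


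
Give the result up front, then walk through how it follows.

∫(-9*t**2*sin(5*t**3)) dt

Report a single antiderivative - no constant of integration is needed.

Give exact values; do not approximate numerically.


The answer is 3*cos(5*t**3)/5.
Step 1. Substitute u = t**3, turning ∫(-9*t**2*sin(5*t**3)) dt into ∫(-3*sin(5*u)) du: now ∫(-3*sin(5*u)) du.
Step 2. Evaluate the standard form: now 3*cos(5*u)/5.
Step 3. Substitute back u = t**3: now 3*cos(5*t**3)/5.
Answer: 3*cos(5*t**3)/5.


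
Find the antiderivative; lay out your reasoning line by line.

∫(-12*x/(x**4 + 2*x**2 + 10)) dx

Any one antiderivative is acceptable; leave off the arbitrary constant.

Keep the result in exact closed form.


Step 1. Substitute u = x**2 + 1, turning ∫(-12*x/(x**4 + 2*x**2 + 10)) dx into ∫(-6/(u**2 + 9)) du: now ∫(-6/(u**2 + 9)) du.
Step 2. Evaluate the standard form: now -2*atan(u/3).
Step 3. Substitute back u = x**2 + 1: now -2*atan(x**2/3 + 1/3).
Answer: -2*atan(x**2/3 + 1/3).


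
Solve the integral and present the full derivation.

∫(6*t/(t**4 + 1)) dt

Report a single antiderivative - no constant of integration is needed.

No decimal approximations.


Step 1. Substitute u = t**2, turning ∫(6*t/(t**4 + 1)) dt into ∫(3/(u**2 + 1)) du: now ∫(3/(u**2 + 1)) du.
Step 2. Evaluate the standard form: now 3*atan(u).
Step 3. Substitute back u = t**2: now 3*atan(t**2).
Answer: 3*atan(t**2).


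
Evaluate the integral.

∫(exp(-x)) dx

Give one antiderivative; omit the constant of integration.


Answer: -exp(-x).


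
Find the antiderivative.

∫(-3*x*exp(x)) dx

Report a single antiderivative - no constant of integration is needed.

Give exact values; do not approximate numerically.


Answer: -3*x*exp(x) + 3*exp(x).


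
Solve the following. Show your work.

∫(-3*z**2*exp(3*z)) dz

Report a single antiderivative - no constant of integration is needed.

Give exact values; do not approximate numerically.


Step 1. Integrate ∫(-3*z**2*exp(3*z)) dz by parts with u = z**2, dv = (-3*exp(3*z)) dz, so v = -exp(3*z): now -z**2*exp(3*z) + ∫(2*z*exp(3*z)) dz.
Step 2. Integrate ∫(2*z*exp(3*z)) dz by parts with u = z, dv = (2*exp(3*z)) dz, so v = 2*exp(3*z)/3: now -z**2*exp(3*z) + 2*z*exp(3*z)/3 + ∫(-2*exp(3*z)/3) dz.
Step 3. Evaluate the standard form: now -z**2*exp(3*z) + 2*z*exp(3*z)/3 - 2*exp(3*z)/9.
Answer: -z**2*exp(3*z) + 2*z*exp(3*z)/3 - 2*exp(3*z)/9.


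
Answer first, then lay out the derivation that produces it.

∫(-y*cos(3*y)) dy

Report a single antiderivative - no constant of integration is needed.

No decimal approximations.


The answer is -y*sin(3*y)/3 - cos(3*y)/9.
Step 1. Integrate ∫(-y*cos(3*y)) dy by parts with u = y, dv = (-cos(3*y)) dy, so v = -sin(3*y)/3: now -y*sin(3*y)/3 + ∫(sin(3*y)/3) dy.
Step 2. Evaluate the standard form: now -y*sin(3*y)/3 - cos(3*y)/9.
Answer: -y*sin(3*y)/3 - cos(3*y)/9.


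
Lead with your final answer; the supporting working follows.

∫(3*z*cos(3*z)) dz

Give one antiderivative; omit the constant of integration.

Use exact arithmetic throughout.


The answer is z*sin(3*z) + cos(3*z)/3.
Step 1. Integrate ∫(3*z*cos(3*z)) dz by parts with u = z, dv = (3*cos(3*z)) dz, so v = sin(3*z): now z*sin(3*z) + ∫(-sin(3*z)) dz.
Step 2. Evaluate the standard form: now z*sin(3*z) + cos(3*z)/3.
Answer: z*sin(3*z) + cos(3*z)/3.


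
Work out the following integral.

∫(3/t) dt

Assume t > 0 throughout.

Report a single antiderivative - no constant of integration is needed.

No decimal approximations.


Answer: 3*log(t).


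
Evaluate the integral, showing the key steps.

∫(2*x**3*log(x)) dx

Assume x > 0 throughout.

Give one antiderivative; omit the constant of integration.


Step 1. Integrate ∫(2*x**3*log(x)) dx by parts with u = log(x), dv = (2*x**3) dx, so v = x**4/2 [assuming x > 0]: now x**4*log(x)/2 + ∫(-x**3/2) dx.
Step 2. Evaluate the standard form: now x**4*log(x)/2 - x**4/8.
Answer: x**4*log(x)/2 - x**4/8.


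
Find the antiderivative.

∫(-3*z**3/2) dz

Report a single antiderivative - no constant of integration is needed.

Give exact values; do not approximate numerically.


Answer: -3*z**4/8.


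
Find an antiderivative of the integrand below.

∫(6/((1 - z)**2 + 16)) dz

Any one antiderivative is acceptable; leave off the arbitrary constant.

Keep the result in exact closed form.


Answer: 3*atan(z/4 - 1/4)/2.


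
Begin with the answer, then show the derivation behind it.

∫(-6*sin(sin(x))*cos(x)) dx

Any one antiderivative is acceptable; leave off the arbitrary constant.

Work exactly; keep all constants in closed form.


The answer is 6*cos(sin(x)).
Step 1. Substitute u = sin(x), turning ∫(-6*sin(sin(x))*cos(x)) dx into ∫(-6*sin(u)) du: now ∫(-6*sin(u)) du.
Step 2. Evaluate the standard form: now 6*cos(u).
Step 3. Substitute back u = sin(x): now 6*cos(sin(x)).
Answer: 6*cos(sin(x)).


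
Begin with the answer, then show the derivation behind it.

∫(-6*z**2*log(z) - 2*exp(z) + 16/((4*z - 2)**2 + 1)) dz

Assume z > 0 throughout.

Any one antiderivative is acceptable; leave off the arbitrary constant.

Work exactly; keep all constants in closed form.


The answer is -2*z**3*log(z) + 2*z**3/3 - 2*exp(z) + 4*atan(4*z - 2).
Step 1. Rewrite: now ∫(-6*z**2*log(z)) dz + ∫(16/((4*z - 2)**2 + 1)) dz + ∫(-2*exp(z)) dz.
Step 2. Evaluate the standard form: now -2*exp(z) + ∫(-6*z**2*log(z)) dz + ∫(16/((4*z - 2)**2 + 1)) dz.
Step 3. Substitute u = 4*z - 2, turning ∫(16/((4*z - 2)**2 + 1)) dz into ∫(4/(u**2 + 1)) du: now -2*exp(z) + ∫(-6*z**2*log(z)) dz + ∫(4/(u**2 + 1)) du.
Step 4. Evaluate the standard form: now -2*exp(z) + 4*atan(u) + ∫(-6*z**2*log(z)) dz.
Step 5. Substitute back u = 4*z - 2: now -2*exp(z) + 4*atan(4*z - 2) + ∫(-6*z**2*log(z)) dz.
Step 6. Integrate ∫(-6*z**2*log(z)) dz by parts with u = log(z), dv = (-6*z**2) dz, so v = -2*z**3 [assuming z > 0]: now -2*z**3*log(z) - 2*exp(z) + 4*atan(4*z - 2) + ∫(2*z**2) dz.
Step 7. Evaluate the standard form: now -2*z**3*log(z) + 2*z**3/3 - 2*exp(z) + 4*atan(4*z - 2).
Answer: -2*z**3*log(z) + 2*z**3/3 - 2*exp(z) + 4*atan(4*z - 2).


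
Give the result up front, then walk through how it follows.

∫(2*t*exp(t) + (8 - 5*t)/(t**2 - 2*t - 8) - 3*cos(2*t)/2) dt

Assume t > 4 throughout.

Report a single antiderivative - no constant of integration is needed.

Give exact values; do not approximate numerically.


The answer is 2*t*exp(t) - 2*exp(t) - 2*log(t - 4) - 3*log(t + 2) - 3*sin(2*t)/4.
Step 1. Rewrite: now ∫(2*t*exp(t)) dt + ∫((8 - 5*t)/(t**2 - 2*t - 8)) dt + ∫(-3*cos(2*t)/2) dt.
Step 2. Evaluate the standard form: now -3*sin(2*t)/4 + ∫(2*t*exp(t)) dt + ∫((8 - 5*t)/(t**2 - 2*t - 8)) dt.
Step 3. Integrate ∫(2*t*exp(t)) dt by parts with u = t, dv = (2*exp(t)) dt, so v = 2*exp(t): now 2*t*exp(t) - 3*sin(2*t)/4 + ∫((8 - 5*t)/(t**2 - 2*t - 8)) dt + ∫(-2*exp(t)) dt.
Step 4. Evaluate the standard form: now 2*t*exp(t) - 2*exp(t) - 3*sin(2*t)/4 + ∫((8 - 5*t)/(t**2 - 2*t - 8)) dt.
Step 5. Decompose ∫((8 - 5*t)/(t**2 - 2*t - 8)) dt by partial fractions, (8 - 5*t)/(t**2 - 2*t - 8) = -3/(t + 2) - 2/(t - 4): now 2*t*exp(t) - 2*exp(t) - 3*sin(2*t)/4 + ∫(-2/(t - 4)) dt + ∫(-3/(t + 2)) dt.
Step 6. Evaluate the standard form [assuming t > 4]: now 2*t*exp(t) - 2*exp(t) - 2*log(t - 4) - 3*sin(2*t)/4 + ∫(-3/(t + 2)) dt.
Step 7. Evaluate the standard form [assuming t > -2]: now 2*t*exp(t) - 2*exp(t) - 2*log(t - 4) - 3*log(t + 2) - 3*sin(2*t)/4.
Answer: 2*t*exp(t) - 2*exp(t) - 2*log(t - 4) - 3*log(t + 2) - 3*sin(2*t)/4.


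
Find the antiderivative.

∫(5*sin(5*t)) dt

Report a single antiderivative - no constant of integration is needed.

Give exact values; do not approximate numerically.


Answer: -cos(5*t).


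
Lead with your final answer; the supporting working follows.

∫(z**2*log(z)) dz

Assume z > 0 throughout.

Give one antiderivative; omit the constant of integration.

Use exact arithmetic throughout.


The answer is z**3*log(z)/3 - z**3/9.
Step 1. Integrate ∫(z**2*log(z)) dz by parts with u = log(z), dv = (z**2) dz, so v = z**3/3 [assuming z > 0]: now z**3*log(z)/3 + ∫(-z**2/3) dz.
Step 2. Evaluate the standard form: now z**3*log(z)/3 - z**3/9.
Answer: z**3*log(z)/3 - z**3/9.


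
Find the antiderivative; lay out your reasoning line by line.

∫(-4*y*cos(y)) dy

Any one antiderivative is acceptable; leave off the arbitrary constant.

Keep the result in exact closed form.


Step 1. Integrate ∫(-4*y*cos(y)) dy by parts with u = y, dv = (-4*cos(y)) dy, so v = -4*sin(y): now -4*y*sin(y) + ∫(4*sin(y)) dy.
Step 2. Evaluate the standard form: now -4*y*sin(y) - 4*cos(y).
Answer: -4*y*sin(y) - 4*cos(y).


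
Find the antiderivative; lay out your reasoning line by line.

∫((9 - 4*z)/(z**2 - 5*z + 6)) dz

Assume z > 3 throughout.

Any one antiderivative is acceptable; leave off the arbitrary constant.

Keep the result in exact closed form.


Step 1. Decompose ∫((9 - 4*z)/(z**2 - 5*z + 6)) dz by partial fractions, (9 - 4*z)/(z**2 - 5*z + 6) = -1/(z - 2) - 3/(z - 3): now ∫(-3/(z - 3)) dz + ∫(-1/(z - 2)) dz.
Step 2. Evaluate the standard form [assuming z > 2]: now -log(z - 2) + ∫(-3/(z - 3)) dz.
Step 3. Evaluate the standard form [assuming z > 3]: now -3*log(z - 3) - log(z - 2).
Answer: -3*log(z - 3) - log(z - 2).


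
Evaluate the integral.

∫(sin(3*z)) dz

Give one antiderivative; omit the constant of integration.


Answer: -cos(3*z)/3.


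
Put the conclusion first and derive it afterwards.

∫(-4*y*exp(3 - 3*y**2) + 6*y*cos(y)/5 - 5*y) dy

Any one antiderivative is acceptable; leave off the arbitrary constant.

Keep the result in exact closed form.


The answer is -5*y**2/2 + 6*y*sin(y)/5 + 2*exp(3 - 3*y**2)/3 + 6*cos(y)/5.
Step 1. Rewrite: now ∫(-5*y) dy + ∫(-4*y*exp(3 - 3*y**2)) dy + ∫(6*y*cos(y)/5) dy.
Step 2. Substitute u = y**2 - 1, turning ∫(-4*y*exp(3 - 3*y**2)) dy into ∫(-2*exp(-3*u)) du: now ∫(-5*y) dy + ∫(6*y*cos(y)/5) dy + ∫(-2*exp(-3*u)) du.
Step 3. Evaluate the standard form: now ∫(-5*y) dy + ∫(6*y*cos(y)/5) dy + 2*exp(-3*u)/3.
Step 4. Substitute back u = y**2 - 1: now 2*exp(3 - 3*y**2)/3 + ∫(-5*y) dy + ∫(6*y*cos(y)/5) dy.
Step 5. Evaluate the standard form: now -5*y**2/2 + 2*exp(3 - 3*y**2)/3 + ∫(6*y*cos(y)/5) dy.
Step 6. Integrate ∫(6*y*cos(y)/5) dy by parts with u = y, dv = (6*cos(y)/5) dy, so v = 6*sin(y)/5: now -5*y**2/2 + 6*y*sin(y)/5 + 2*exp(3 - 3*y**2)/3 + ∫(-6*sin(y)/5) dy.
Step 7. Evaluate the standard form: now -5*y**2/2 + 6*y*sin(y)/5 + 2*exp(3 - 3*y**2)/3 + 6*cos(y)/5.
Answer: -5*y**2/2 + 6*y*sin(y)/5 + 2*exp(3 - 3*y**2)/3 + 6*cos(y)/5.


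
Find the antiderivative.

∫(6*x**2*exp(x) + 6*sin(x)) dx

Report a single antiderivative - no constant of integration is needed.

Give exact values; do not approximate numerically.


Answer: 6*x**2*exp(x) - 12*x*exp(x) + 12*exp(x) - 6*cos(x).


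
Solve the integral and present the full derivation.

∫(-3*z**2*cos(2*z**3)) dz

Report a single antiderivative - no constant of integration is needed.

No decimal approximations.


Step 1. Substitute u = z**3, turning ∫(-3*z**2*cos(2*z**3)) dz into ∫(-cos(2*u)) du: now ∫(-cos(2*u)) du.
Step 2. Evaluate the standard form: now -sin(2*u)/2.
Step 3. Substitute back u = z**3: now -sin(2*z**3)/2.
Answer: -sin(2*z**3)/2.


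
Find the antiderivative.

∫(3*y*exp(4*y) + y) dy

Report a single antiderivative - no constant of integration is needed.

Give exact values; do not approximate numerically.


Answer: y**2/2 + 3*y*exp(4*y)/4 - 3*exp(4*y)/16.


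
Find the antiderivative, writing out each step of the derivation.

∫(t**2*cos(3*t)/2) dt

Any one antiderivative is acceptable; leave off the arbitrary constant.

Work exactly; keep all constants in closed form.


Step 1. Integrate ∫(t**2*cos(3*t)/2) dt by parts with u = t**2, dv = (cos(3*t)/2) dt, so v = sin(3*t)/6: now t**2*sin(3*t)/6 + ∫(-t*sin(3*t)/3) dt.
Step 2. Integrate ∫(-t*sin(3*t)/3) dt by parts with u = t, dv = (-sin(3*t)/3) dt, so v = cos(3*t)/9: now t**2*sin(3*t)/6 + t*cos(3*t)/9 + ∫(-cos(3*t)/9) dt.
Step 3. Evaluate the standard form: now t**2*sin(3*t)/6 + t*cos(3*t)/9 - sin(3*t)/27.
Answer: t**2*sin(3*t)/6 + t*cos(3*t)/9 - sin(3*t)/27.


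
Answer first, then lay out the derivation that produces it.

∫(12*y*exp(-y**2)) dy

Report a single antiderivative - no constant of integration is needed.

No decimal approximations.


The answer is -6*exp(-y**2).
Step 1. Substitute u = y**2, turning ∫(12*y*exp(-y**2)) dy into ∫(6*exp(-u)) du: now ∫(6*exp(-u)) du.
Step 2. Evaluate the standard form: now -6*exp(-u).
Step 3. Substitute back u = y**2: now -6*exp(-y**2).
Answer: -6*exp(-y**2).


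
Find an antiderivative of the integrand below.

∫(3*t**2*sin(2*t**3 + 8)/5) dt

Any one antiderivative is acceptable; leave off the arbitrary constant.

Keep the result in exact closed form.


Answer: -cos(2*t**3 + 8)/10.


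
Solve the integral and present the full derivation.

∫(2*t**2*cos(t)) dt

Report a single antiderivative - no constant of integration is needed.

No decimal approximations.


Step 1. Integrate ∫(2*t**2*cos(t)) dt by parts with u = t**2, dv = (2*cos(t)) dt, so v = 2*sin(t): now 2*t**2*sin(t) + ∫(-4*t*sin(t)) dt.
Step 2. Integrate ∫(-4*t*sin(t)) dt by parts with u = t, dv = (-4*sin(t)) dt, so v = 4*cos(t): now 2*t**2*sin(t) + 4*t*cos(t) + ∫(-4*cos(t)) dt.
Step 3. Evaluate the standard form: now 2*t**2*sin(t) + 4*t*cos(t) - 4*sin(t).
Answer: 2*t**2*sin(t) + 4*t*cos(t) - 4*sin(t).


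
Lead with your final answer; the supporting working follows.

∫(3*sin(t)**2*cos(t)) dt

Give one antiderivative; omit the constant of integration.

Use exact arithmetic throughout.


The answer is sin(t)**3.
Step 1. Substitute u = sin(t), turning ∫(3*sin(t)**2*cos(t)) dt into ∫(3*u**2) du: now ∫(3*u**2) du.
Step 2. Evaluate the standard form: now u**3.
Step 3. Substitute back u = sin(t): now sin(t)**3.
Answer: sin(t)**3.


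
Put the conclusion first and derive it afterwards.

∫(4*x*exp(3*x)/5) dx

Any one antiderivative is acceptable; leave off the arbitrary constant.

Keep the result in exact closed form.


The answer is 4*x*exp(3*x)/15 - 4*exp(3*x)/45.
Step 1. Integrate ∫(4*x*exp(3*x)/5) dx by parts with u = x, dv = (4*exp(3*x)/5) dx, so v = 4*exp(3*x)/15: now 4*x*exp(3*x)/15 + ∫(-4*exp(3*x)/15) dx.
Step 2. Evaluate the standard form: now 4*x*exp(3*x)/15 - 4*exp(3*x)/45.
Answer: 4*x*exp(3*x)/15 - 4*exp(3*x)/45.


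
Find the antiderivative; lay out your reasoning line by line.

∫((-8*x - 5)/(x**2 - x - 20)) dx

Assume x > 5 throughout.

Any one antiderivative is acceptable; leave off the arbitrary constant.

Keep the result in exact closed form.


Step 1. Decompose ∫((-8*x - 5)/(x**2 - x - 20)) dx by partial fractions, (-8*x - 5)/(x**2 - x - 20) = -3/(x + 4) - 5/(x - 5): now ∫(-5/(x - 5)) dx + ∫(-3/(x + 4)) dx.
Step 2. Evaluate the standard form [assuming x > 5]: now -5*log(x - 5) + ∫(-3/(x + 4)) dx.
Step 3. Evaluate the standard form [assuming x > -4]: now -5*log(x - 5) - 3*log(x + 4).
Answer: -5*log(x - 5) - 3*log(x + 4).


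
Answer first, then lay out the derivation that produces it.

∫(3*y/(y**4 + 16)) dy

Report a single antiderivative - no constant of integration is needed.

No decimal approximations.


The answer is 3*atan(y**2/4)/8.
Step 1. Substitute u = y**2, turning ∫(3*y/(y**4 + 16)) dy into ∫(3/(2*(u**2 + 16))) du: now ∫(3/(2*(u**2 + 16))) du.
Step 2. Evaluate the standard form: now 3*atan(u/4)/8.
Step 3. Substitute back u = y**2: now 3*atan(y**2/4)/8.
Answer: 3*atan(y**2/4)/8.


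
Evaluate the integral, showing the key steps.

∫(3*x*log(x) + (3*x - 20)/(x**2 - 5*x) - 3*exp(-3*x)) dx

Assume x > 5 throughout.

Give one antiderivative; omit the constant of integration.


Step 1. Rewrite: now ∫(3*x*log(x)) dx + ∫((3*x - 20)/(x**2 - 5*x)) dx + ∫(-3*exp(-3*x)) dx.
Step 2. Decompose ∫((3*x - 20)/(x**2 - 5*x)) dx by partial fractions, (3*x - 20)/(x**2 - 5*x) = -1/(x - 5) + 4/x: now ∫(4/x) dx + ∫(3*x*log(x)) dx + ∫(-1/(x - 5)) dx + ∫(-3*exp(-3*x)) dx.
Step 3. Evaluate the standard form [assuming x > 0]: now 4*log(x) + ∫(3*x*log(x)) dx + ∫(-1/(x - 5)) dx + ∫(-3*exp(-3*x)) dx.
Step 4. Evaluate the standard form [assuming x > 5]: now 4*log(x) - log(x - 5) + ∫(3*x*log(x)) dx + ∫(-3*exp(-3*x)) dx.
Step 5. Evaluate the standard form: now 4*log(x) - log(x - 5) + ∫(3*x*log(x)) dx + exp(-3*x).
Step 6. Integrate ∫(3*x*log(x)) dx by parts with u = log(x), dv = (3*x) dx, so v = 3*x**2/2 [assuming x > 0]: now 3*x**2*log(x)/2 + 4*log(x) - log(x - 5) + ∫(-3*x/2) dx + exp(-3*x).
Step 7. Evaluate the standard form: now 3*x**2*log(x)/2 - 3*x**2/4 + 4*log(x) - log(x - 5) + exp(-3*x).
Answer: 3*x**2*log(x)/2 - 3*x**2/4 + 4*log(x) - log(x - 5) + exp(-3*x).


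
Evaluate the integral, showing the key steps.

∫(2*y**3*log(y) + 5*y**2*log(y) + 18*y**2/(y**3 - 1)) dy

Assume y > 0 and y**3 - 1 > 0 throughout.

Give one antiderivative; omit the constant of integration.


Step 1. Rewrite: now ∫(18*y**2/(y**3 - 1)) dy + ∫(5*y**2*log(y)) dy + ∫(2*y**3*log(y)) dy.
Step 2. Integrate ∫(2*y**3*log(y)) dy by parts with u = log(y), dv = (2*y**3) dy, so v = y**4/2 [assuming y > 0]: now y**4*log(y)/2 + ∫(-y**3/2) dy + ∫(18*y**2/(y**3 - 1)) dy + ∫(5*y**2*log(y)) dy.
Step 3. Evaluate the standard form: now y**4*log(y)/2 - y**4/8 + ∫(18*y**2/(y**3 - 1)) dy + ∫(5*y**2*log(y)) dy.
Step 4. Substitute u = y**3 - 1, turning ∫(18*y**2/(y**3 - 1)) dy into ∫(6/u) du: now y**4*log(y)/2 - y**4/8 + ∫(6/u) du + ∫(5*y**2*log(y)) dy.
Step 5. Evaluate the standard form [assuming u > 0]: now y**4*log(y)/2 - y**4/8 + 6*log(u) + ∫(5*y**2*log(y)) dy.
Step 6. Substitute back u = y**3 - 1: now y**4*log(y)/2 - y**4/8 + 6*log(y**3 - 1) + ∫(5*y**2*log(y)) dy.
Step 7. Integrate ∫(5*y**2*log(y)) dy by parts with u = log(y), dv = (5*y**2) dy, so v = 5*y**3/3 [assuming y > 0]: now y**4*log(y)/2 - y**4/8 + 5*y**3*log(y)/3 + 6*log(y**3 - 1) + ∫(-5*y**2/3) dy.
Step 8. Evaluate the standard form: now y**4*log(y)/2 - y**4/8 + 5*y**3*log(y)/3 - 5*y**3/9 + 6*log(y**3 - 1).
Answer: y**4*log(y)/2 - y**4/8 + 5*y**3*log(y)/3 - 5*y**3/9 + 6*log(y**3 - 1).
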